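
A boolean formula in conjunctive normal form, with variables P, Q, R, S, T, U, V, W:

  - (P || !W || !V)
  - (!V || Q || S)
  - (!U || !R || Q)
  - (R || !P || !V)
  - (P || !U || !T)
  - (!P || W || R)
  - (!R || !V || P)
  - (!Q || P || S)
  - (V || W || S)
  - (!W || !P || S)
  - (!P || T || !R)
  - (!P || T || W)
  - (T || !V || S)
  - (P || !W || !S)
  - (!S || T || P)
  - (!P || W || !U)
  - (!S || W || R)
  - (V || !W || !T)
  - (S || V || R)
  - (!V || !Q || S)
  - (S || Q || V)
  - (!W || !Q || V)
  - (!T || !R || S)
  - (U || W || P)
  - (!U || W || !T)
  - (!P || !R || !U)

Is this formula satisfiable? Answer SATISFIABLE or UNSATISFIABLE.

Branch on P: take P = True.
Set Q = False and propagate.
Branch on R: take R = False.
  then V is forced to False.
  then W is forced to True.
  then S is forced to True.
  then T is forced to False.
U is now unconstrained; take U = True.
So P = True, Q = False, R = False, S = True, T = False, U = True, V = False, W = True is a satisfying assignment.

SATISFIABLE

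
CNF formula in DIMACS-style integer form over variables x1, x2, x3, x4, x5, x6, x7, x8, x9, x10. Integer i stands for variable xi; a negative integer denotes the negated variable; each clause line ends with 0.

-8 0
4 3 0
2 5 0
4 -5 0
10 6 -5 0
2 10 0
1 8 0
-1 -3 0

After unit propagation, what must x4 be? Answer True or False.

True

(~x8) is a unit clause: x8 = False.
(x8 | x1): since x8 = False, the clause reduces to (x1). x1 = True.
(~x1 | ~x3): since x1 = True, the clause reduces to (~x3). x3 = False.
In (x3 | x4), x3 is now false; x4 must hold, so x4 = True.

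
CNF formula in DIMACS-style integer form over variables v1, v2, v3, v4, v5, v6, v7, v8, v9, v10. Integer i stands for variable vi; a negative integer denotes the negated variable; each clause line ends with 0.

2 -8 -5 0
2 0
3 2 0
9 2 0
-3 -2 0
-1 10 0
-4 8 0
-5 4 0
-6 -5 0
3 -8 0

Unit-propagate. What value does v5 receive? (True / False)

False

Unit clause (v2) sets v2 = True.
(~v3 \/ ~v2) with v2 = True leaves only ~v3, so v3 = False.
From (~v8 \/ v3) and v3 = False: v8 = False.
(v8 \/ ~v4): since v8 = False, the clause reduces to (~v4). v4 = False.
(v4 \/ ~v5) with v4 = False leaves only ~v5, so v5 = False.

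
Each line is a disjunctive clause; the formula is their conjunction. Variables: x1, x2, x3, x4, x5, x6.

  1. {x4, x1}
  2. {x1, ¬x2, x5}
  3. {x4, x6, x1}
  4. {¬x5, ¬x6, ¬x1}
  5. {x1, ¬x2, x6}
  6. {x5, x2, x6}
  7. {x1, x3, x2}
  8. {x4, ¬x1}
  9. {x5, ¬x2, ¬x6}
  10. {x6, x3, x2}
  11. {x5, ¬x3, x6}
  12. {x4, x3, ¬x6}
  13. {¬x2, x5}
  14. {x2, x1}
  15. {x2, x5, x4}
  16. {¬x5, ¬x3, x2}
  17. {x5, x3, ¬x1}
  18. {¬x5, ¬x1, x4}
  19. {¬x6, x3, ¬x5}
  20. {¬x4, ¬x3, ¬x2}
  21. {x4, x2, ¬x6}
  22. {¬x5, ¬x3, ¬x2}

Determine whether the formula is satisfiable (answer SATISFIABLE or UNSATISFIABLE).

SATISFIABLE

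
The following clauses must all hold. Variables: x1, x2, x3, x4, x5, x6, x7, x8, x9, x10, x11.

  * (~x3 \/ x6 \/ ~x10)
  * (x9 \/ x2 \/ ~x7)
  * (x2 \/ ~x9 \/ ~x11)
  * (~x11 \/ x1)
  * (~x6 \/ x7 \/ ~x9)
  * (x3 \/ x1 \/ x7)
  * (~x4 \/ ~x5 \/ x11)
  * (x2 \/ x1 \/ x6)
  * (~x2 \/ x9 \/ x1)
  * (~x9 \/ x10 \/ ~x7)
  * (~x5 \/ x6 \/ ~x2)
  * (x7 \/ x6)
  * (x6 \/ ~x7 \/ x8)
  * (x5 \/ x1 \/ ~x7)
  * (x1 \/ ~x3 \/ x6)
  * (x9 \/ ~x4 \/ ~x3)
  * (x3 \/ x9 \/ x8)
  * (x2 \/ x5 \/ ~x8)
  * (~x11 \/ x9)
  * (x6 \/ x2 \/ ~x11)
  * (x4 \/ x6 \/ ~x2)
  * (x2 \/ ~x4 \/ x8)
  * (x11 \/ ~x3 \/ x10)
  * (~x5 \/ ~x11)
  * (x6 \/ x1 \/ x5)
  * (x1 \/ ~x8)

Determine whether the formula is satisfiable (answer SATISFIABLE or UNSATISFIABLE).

SATISFIABLE

x1 occurs only positively in the remaining clauses — set x1 = True.
Set x2 = True and propagate.
Branch on x3: take x3 = False.
Set x4 = False and propagate.
  then x6 is forced to True.
The remaining clauses are satisfied by x5 = True, x7 = True, x8 = True, x9 = False, x10 = False, x11 = False.
Every clause has at least one true literal under this assignment.
So x1 = True, x2 = True, x3 = False, x4 = False, x5 = True, x6 = True, x7 = True, x8 = True, x9 = False, x10 = False, x11 = False is a satisfying assignment.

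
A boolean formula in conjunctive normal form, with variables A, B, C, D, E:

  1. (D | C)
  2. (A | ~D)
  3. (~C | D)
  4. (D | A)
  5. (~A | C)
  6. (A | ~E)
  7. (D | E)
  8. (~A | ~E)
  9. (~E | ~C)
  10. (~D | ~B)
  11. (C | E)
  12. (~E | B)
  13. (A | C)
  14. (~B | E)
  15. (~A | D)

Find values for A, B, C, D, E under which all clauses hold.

A = True  B = False  C = True  D = True  E = False

Check each clause:
  1. (D | C) — C is true.
  2. (A | ~D) — A is true.
  3. (~C | D) — D is true.
  4. (D | A) — A is true.
  5. (~A | C) — C is true.
  6. (A | ~E) — A is true.
  7. (E | D) — D is true.
  8. (~E | ~A) — ~E is true.
  9. (~C | ~E) — ~E is true.
  10. (~B | ~D) — ~B is true.
  11. (E | C) — C is true.
  12. (~E | B) — ~E is true.
  13. (C | A) — A is true.
  14. (~B | E) — ~B is true.
  15. (D | ~A) — D is true.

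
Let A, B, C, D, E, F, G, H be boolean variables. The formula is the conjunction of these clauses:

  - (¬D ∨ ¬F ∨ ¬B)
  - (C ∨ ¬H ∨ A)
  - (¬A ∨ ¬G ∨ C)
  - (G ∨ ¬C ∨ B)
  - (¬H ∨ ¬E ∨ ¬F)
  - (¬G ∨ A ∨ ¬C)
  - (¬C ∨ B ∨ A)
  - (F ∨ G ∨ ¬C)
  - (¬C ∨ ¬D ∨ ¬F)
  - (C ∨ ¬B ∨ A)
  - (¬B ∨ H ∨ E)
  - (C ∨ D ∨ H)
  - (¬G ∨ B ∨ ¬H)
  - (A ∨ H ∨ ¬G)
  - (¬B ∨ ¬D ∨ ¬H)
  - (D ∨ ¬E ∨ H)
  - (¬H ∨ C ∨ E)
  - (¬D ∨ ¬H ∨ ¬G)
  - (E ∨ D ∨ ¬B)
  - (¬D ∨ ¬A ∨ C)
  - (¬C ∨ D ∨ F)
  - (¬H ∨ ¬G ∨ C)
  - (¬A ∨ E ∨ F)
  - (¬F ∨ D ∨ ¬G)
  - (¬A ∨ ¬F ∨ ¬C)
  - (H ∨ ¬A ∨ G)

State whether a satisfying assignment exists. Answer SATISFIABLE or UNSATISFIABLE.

SATISFIABLE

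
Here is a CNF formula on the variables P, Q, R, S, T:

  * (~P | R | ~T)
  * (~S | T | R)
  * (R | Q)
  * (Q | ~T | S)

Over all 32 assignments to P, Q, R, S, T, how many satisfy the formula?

18

Split on R, then T.
  R=T, T=T: P free; 3 ways for (Q,S) × 2^1 = 6.
  R=T, T=F: P, Q, S free → 2^3 = 8.
  R=F, T=T: remaining (P,Q,S) ∈ {(F,T,F); (F,T,T)} — 2.
  R=F, T=F: remaining (P,Q,S) ∈ {(F,T,F); (T,T,F)} — 2.
Total: 6 + 8 + 2 + 2 = 18.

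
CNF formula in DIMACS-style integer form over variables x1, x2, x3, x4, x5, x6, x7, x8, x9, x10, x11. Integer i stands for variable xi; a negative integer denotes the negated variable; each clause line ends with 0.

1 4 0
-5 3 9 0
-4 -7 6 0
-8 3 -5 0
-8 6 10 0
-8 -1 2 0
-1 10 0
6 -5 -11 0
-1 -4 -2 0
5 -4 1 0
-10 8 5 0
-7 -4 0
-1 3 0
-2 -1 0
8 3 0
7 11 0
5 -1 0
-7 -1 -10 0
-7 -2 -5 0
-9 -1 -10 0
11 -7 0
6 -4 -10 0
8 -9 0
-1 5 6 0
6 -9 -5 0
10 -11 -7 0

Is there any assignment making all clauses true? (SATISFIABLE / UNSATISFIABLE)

SATISFIABLE

Pure literal: x3 appears only positively; assign x3 = True.
Pure literal: x6 appears only positively; assign x6 = True.
Set x1 = False and propagate.
  then x4 is forced to True.
  then x5 is forced to True.
  then x7 is forced to False.
  then x11 is forced to True.
For the remaining variables, x2 = True, x8 = True, x9 = True, x10 = False works.
Every clause has at least one true literal under this assignment.
So x1=F  x2=T  x3=T  x4=T  x5=T  x6=T  x7=F  x8=T  x9=T  x10=F  x11=T is a satisfying assignment.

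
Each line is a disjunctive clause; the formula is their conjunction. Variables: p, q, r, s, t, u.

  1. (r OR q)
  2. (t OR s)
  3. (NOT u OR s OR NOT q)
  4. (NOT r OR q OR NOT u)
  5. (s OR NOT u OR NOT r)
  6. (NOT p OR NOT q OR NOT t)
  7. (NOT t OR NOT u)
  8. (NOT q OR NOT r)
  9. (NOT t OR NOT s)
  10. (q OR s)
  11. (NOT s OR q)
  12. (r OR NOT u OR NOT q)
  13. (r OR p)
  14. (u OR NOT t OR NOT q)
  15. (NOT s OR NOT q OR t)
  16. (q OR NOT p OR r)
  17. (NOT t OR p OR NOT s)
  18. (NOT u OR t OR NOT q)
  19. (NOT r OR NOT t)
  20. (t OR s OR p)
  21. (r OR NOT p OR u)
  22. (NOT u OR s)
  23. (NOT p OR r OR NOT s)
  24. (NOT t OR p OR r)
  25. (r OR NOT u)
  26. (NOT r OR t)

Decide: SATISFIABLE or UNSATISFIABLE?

UNSATISFIABLE

r = True:
  propagation gives q=False, u=False, s=True; an empty clause results — contradiction.
r = False:
  propagation gives q=True, u=False, p=True; an empty clause results — contradiction.
Every branch closes, so no satisfying assignment exists.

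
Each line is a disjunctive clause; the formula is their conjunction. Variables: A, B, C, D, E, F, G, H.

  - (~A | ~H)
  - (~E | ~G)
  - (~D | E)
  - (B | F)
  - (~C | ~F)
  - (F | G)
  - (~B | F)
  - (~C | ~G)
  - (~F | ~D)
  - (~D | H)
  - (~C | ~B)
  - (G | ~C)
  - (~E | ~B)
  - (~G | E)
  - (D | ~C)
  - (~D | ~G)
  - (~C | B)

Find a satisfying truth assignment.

A=1, B=0, C=0, D=0, E=1, F=1, G=0, H=0

Check each clause:
  1. (~H | ~A) — ~H is true.
  2. (~G | ~E) — ~G is true.
  3. (E | ~D) — ~D is true.
  4. (B | F) — F is true.
  5. (~F | ~C) — ~C is true.
  6. (G | F) — F is true.
  7. (F | ~B) — F is true.
  8. (~C | ~G) — ~G is true.
  9. (~F | ~D) — ~D is true.
  10. (~D | H) — ~D is true.
  11. (~B | ~C) — ~C is true.
  12. (~C | G) — ~C is true.
  13. (~B | ~E) — ~B is true.
  14. (~G | E) — ~G is true.
  15. (D | ~C) — ~C is true.
  16. (~D | ~G) — ~G is true.
  17. (B | ~C) — ~C is true.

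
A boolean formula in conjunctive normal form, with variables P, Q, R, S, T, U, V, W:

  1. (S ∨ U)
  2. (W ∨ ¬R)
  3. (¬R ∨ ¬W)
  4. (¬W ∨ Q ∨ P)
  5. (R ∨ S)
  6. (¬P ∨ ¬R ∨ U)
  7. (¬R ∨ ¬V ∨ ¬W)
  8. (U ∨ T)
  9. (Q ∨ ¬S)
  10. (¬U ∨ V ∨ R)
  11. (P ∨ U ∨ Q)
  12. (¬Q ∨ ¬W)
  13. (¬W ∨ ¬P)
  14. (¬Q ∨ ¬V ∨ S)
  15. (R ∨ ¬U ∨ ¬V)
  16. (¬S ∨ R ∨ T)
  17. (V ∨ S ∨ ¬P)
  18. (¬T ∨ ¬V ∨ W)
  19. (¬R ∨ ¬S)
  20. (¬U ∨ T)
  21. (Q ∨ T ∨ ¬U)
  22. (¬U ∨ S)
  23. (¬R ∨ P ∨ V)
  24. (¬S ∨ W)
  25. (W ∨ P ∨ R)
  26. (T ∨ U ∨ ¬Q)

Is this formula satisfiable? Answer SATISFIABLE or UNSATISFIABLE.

UNSATISFIABLE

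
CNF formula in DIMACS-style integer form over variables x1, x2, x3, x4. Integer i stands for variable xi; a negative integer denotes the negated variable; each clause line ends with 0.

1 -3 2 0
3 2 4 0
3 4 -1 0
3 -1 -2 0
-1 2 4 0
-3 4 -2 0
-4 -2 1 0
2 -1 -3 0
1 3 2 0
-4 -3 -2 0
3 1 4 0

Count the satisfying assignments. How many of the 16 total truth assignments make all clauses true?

The models are:
  x1=T x2=F x3=F x4=T
Count: 1.

1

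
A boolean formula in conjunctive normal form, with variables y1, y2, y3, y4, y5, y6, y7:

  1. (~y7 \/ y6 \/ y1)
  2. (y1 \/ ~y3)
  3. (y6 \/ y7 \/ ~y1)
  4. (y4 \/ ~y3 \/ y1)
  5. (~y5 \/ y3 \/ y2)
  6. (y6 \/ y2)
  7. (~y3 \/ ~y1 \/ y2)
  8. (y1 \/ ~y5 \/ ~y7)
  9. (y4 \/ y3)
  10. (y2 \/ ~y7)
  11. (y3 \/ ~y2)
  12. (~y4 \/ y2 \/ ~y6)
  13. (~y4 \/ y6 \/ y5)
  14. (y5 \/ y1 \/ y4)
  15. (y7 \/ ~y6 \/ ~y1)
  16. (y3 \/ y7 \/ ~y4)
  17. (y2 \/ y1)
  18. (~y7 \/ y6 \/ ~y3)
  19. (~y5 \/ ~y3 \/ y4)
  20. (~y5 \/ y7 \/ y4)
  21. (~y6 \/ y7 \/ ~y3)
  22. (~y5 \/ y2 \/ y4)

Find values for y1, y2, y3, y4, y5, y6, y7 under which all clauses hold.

y1 = True, y2 = True, y3 = True, y4 = False, y5 = False, y6 = True, y7 = True

Check each clause:
  1. (~y7 \/ y1 \/ y6) — y1 is true.
  2. (y1 \/ ~y3) — y1 is true.
  3. (y7 \/ ~y1 \/ y6) — y6 is true.
  4. (y1 \/ ~y3 \/ y4) — y1 is true.
  5. (y2 \/ y3 \/ ~y5) — y3 is true.
  6. (y2 \/ y6) — y2 is true.
  7. (~y3 \/ y2 \/ ~y1) — y2 is true.
  8. (~y5 \/ y1 \/ ~y7) — ~y5 is true.
  9. (y3 \/ y4) — y3 is true.
  10. (y2 \/ ~y7) — y2 is true.
  11. (~y2 \/ y3) — y3 is true.
  12. (y2 \/ ~y4 \/ ~y6) — y2 is true.
  13. (~y4 \/ y6 \/ y5) — ~y4 is true.
  14. (y5 \/ y4 \/ y1) — y1 is true.
  15. (~y1 \/ y7 \/ ~y6) — y7 is true.
  16. (y7 \/ ~y4 \/ y3) — y3 is true.
  17. (y2 \/ y1) — y1 is true.
  18. (y6 \/ ~y3 \/ ~y7) — y6 is true.
  19. (~y3 \/ y4 \/ ~y5) — ~y5 is true.
  20. (~y5 \/ y7 \/ y4) — ~y5 is true.
  21. (~y6 \/ y7 \/ ~y3) — y7 is true.
  22. (y4 \/ ~y5 \/ y2) — y2 is true.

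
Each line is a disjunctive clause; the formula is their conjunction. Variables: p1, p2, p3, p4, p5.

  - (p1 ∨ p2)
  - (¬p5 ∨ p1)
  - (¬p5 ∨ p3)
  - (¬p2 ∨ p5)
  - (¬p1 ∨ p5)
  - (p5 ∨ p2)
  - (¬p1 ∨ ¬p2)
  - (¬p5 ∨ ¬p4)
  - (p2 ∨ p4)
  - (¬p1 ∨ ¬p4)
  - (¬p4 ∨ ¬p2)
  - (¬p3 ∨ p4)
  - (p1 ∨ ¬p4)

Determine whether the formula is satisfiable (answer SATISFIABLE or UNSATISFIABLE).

UNSATISFIABLE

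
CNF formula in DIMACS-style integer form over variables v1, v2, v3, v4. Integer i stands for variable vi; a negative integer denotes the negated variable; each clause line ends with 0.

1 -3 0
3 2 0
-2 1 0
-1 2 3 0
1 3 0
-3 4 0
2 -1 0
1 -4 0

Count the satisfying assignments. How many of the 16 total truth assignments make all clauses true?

3

Satisfying assignments:
  v1=T v2=T v3=F v4=F
  v1=T v2=T v3=F v4=T
  v1=T v2=T v3=T v4=T
Count: 3.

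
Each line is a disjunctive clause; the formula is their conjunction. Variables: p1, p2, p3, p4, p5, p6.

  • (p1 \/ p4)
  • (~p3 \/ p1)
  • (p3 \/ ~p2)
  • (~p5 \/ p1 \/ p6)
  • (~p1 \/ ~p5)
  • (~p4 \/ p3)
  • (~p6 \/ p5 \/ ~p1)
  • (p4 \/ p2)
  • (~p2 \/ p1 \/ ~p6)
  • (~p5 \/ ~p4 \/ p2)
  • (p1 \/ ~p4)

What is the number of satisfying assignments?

3

Satisfying assignments:
  p1=T p2=F p3=T p4=T p5=F p6=F
  p1=T p2=T p3=T p4=F p5=F p6=F
  p1=T p2=T p3=T p4=T p5=F p6=F
That's 3 in total.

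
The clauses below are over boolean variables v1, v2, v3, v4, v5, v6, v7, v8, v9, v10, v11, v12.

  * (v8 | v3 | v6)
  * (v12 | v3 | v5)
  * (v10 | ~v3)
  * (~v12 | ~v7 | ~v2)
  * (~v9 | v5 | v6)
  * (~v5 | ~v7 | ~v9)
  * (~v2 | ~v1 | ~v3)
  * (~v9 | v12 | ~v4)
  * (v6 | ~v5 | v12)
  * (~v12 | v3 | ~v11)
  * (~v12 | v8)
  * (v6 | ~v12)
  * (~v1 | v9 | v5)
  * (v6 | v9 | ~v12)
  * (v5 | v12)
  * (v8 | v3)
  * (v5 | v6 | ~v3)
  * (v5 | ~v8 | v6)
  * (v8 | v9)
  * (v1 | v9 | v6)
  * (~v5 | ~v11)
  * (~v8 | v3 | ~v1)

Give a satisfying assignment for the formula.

v1=False, v2=False, v3=False, v4=False, v5=True, v6=True, v7=True, v8=True, v9=False, v10=False, v11=False, v12=True

Check each clause:
  1. (v8 | v3 | v6) — v8 is true.
  2. (v12 | v3 | v5) — v12 is true.
  3. (~v3 | v10) — ~v3 is true.
  4. (~v12 | ~v2 | ~v7) — ~v2 is true.
  5. (v5 | v6 | ~v9) — v5 is true.
  6. (~v7 | ~v5 | ~v9) — ~v9 is true.
  7. (~v3 | ~v1 | ~v2) — ~v3 is true.
  8. (~v4 | v12 | ~v9) — v12 is true.
  9. (~v5 | v12 | v6) — v12 is true.
  10. (~v11 | v3 | ~v12) — ~v11 is true.
  11. (v8 | ~v12) — v8 is true.
  12. (v6 | ~v12) — v6 is true.
  13. (~v1 | v9 | v5) — v5 is true.
  14. (v9 | ~v12 | v6) — v6 is true.
  15. (v12 | v5) — v12 is true.
  16. (v8 | v3) — v8 is true.
  17. (v5 | ~v3 | v6) — ~v3 is true.
  18. (~v8 | v6 | v5) — v5 is true.
  19. (v8 | v9) — v8 is true.
  20. (v6 | v1 | v9) — v6 is true.
  21. (~v11 | ~v5) — ~v11 is true.
  22. (v3 | ~v8 | ~v1) — ~v1 is true.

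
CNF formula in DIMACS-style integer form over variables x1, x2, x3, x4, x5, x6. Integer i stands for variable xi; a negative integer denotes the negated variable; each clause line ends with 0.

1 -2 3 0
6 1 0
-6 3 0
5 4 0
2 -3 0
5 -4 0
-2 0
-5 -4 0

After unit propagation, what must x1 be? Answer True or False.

Unit clause (~x2) sets x2 = False.
In (x2 \/ ~x3), x2 is now false; ~x3 must hold, so x3 = False.
(~x6 \/ x3) with x3 = False leaves only ~x6, so x6 = False.
In (x1 \/ x6), x6 is now false; x1 must hold, so x1 = True.

True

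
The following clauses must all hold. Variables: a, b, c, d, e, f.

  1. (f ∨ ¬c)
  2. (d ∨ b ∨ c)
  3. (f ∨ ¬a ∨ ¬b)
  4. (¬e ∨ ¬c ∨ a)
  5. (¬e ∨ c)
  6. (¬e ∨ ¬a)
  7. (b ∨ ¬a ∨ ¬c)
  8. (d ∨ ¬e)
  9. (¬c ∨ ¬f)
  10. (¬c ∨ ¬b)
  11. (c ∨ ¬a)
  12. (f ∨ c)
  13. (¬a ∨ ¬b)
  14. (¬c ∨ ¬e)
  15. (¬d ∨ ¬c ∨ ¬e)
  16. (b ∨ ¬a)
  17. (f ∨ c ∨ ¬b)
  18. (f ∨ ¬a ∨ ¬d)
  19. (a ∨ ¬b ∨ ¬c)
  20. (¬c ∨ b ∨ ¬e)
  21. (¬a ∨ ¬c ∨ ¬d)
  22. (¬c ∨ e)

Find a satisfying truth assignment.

Try a = False.
Try b = True.
  then c is forced to False.
  then e is forced to False.
  then f is forced to True.
d is now unconstrained; take d = False.

a = 0, b = 1, c = 0, d = 0, e = 0, f = 1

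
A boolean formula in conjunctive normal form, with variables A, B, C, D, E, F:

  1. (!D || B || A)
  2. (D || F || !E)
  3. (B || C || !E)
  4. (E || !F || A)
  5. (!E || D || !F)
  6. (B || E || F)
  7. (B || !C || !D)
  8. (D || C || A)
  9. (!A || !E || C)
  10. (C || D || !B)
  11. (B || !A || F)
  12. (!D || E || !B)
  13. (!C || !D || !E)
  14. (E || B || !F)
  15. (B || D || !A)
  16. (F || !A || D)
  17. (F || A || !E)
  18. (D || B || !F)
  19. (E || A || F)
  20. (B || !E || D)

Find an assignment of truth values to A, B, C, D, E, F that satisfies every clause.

A=F, B=T, C=F, D=T, E=T, F=T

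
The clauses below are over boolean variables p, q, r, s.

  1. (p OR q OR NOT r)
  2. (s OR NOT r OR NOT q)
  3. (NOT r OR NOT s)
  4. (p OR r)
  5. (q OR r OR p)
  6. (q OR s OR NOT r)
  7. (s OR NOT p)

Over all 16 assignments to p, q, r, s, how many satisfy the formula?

2

The models are:
  p=T q=F r=F s=T
  p=T q=T r=F s=T
That's 2 in total.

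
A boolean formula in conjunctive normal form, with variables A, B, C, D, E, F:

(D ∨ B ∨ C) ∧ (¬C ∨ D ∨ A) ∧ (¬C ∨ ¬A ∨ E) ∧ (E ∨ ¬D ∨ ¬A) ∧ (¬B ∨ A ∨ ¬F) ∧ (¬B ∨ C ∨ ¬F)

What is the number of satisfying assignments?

27

Split on A, then C.
  A=T, C=T: forces E=T; B, D, F free → 2^3 = 8.
  A=T, C=F: 5 of the 16 assignments to (B,D,E,F) work.
  A=F, C=T: E free; 3 ways for (B,D,F) × 2^1 = 6.
  A=F, C=F: E free; 4 ways for (B,D,F) × 2^1 = 8.
Total: 8 + 5 + 6 + 8 = 27.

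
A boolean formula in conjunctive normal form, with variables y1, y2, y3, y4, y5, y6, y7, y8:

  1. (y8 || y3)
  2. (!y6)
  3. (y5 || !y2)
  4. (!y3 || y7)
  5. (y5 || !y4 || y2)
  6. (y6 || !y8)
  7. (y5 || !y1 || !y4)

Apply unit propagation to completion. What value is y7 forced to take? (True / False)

Unit clause (!y6) sets y6 = False.
In (!y8 || y6), y6 is now false; !y8 must hold, so y8 = False.
In (y8 || y3), y8 is now false; y3 must hold, so y3 = True.
From (y7 || !y3) and y3 = True: y7 = True.

True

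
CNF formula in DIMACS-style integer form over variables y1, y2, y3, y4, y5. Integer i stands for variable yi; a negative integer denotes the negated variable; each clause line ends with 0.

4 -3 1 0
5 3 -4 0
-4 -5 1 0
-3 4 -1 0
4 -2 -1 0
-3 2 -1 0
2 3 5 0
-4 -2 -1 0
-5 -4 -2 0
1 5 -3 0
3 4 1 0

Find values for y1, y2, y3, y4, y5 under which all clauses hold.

y1 = True, y2 = False, y3 = False, y4 = False, y5 = True

Branch on y1: take y1 = True.
The remaining clauses are satisfied by y2 = False, y3 = False, y4 = False, y5 = True.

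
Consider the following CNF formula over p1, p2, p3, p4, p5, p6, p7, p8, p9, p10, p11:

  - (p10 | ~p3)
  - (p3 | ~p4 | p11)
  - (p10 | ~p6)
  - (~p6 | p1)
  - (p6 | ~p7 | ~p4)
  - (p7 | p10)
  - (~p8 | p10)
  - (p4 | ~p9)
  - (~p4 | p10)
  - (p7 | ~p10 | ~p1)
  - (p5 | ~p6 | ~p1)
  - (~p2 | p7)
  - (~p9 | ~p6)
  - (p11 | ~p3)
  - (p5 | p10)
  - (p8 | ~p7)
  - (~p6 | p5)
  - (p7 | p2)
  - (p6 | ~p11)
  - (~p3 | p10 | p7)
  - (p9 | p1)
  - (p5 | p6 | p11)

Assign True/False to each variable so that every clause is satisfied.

Pure literal: p5 appears only positively; assign p5 = True.
Set p1 = True and propagate.
Set p2 = False and propagate.
  then p7 is forced to True.
  then p8 is forced to True.
  then p10 is forced to True.
The remaining clauses are satisfied by p3 = False, p4 = False, p6 = True, p9 = False, p11 = False.
Every clause has at least one true literal under this assignment.

p1=1, p2=0, p3=0, p4=0, p5=1, p6=1, p7=1, p8=1, p9=0, p10=1, p11=0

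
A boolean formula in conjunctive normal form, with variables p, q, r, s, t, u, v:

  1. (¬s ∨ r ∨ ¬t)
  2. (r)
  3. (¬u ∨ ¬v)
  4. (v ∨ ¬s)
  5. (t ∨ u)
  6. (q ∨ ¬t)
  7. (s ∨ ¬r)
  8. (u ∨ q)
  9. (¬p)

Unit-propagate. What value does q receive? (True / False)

(r) stands alone — r = True.
From (¬r ∨ s) and r = True: s = True.
From (v ∨ ¬s) and s = True: v = True.
(¬u ∨ ¬v) with v = True leaves only ¬u, so u = False.
(t ∨ u) with u = False leaves only t, so t = True.
In (¬t ∨ q), ¬t is now false; q must hold, so q = True.

True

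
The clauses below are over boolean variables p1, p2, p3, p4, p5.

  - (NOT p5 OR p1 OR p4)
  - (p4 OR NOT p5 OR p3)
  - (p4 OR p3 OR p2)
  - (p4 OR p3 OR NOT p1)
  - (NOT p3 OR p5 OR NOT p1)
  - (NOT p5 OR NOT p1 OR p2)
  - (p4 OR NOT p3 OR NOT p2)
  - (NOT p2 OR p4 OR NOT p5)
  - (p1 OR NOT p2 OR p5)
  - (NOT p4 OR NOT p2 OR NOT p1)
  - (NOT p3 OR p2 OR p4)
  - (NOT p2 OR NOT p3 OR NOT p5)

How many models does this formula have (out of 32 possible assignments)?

6

The models are:
  p1=F p2=F p3=F p4=T p5=F
  p1=F p2=F p3=F p4=T p5=T
  p1=F p2=F p3=T p4=T p5=F
  p1=F p2=F p3=T p4=T p5=T
  p1=F p2=T p3=F p4=T p5=T
  p1=T p2=F p3=F p4=T p5=F
Count: 6.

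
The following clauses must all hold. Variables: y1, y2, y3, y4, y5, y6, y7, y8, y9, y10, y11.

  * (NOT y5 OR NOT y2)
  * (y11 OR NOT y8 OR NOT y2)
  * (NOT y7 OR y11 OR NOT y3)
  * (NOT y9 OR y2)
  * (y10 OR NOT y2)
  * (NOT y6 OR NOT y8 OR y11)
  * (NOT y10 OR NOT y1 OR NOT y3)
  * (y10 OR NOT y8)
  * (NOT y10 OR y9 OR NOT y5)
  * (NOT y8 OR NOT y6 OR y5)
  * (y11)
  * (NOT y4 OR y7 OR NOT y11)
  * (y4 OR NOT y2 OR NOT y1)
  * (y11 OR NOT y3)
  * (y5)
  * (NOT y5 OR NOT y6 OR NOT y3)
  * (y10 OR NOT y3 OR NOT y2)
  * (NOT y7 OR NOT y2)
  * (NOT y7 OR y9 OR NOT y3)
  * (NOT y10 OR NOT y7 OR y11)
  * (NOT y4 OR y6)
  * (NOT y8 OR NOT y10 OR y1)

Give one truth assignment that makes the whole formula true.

The clause (y11) is unit: y11 must be True.
The clause (y5) is unit: y5 must be True.
(NOT y2) is a unit clause, so y2 = False.
The clause (NOT y9) is unit: y9 must be False.
Unit propagation: (NOT y10) forces y10 = False.
Unit propagation: (NOT y8) forces y8 = False.
y3 occurs only negated in the remaining clauses — set y3 = False.
y4 occurs only negated in the remaining clauses — set y4 = False.
y1, y6, y7 are now unconstrained; take y1 = True, y6 = False, y7 = False.

y1=True, y2=False, y3=False, y4=False, y5=True, y6=False, y7=False, y8=False, y9=False, y10=False, y11=True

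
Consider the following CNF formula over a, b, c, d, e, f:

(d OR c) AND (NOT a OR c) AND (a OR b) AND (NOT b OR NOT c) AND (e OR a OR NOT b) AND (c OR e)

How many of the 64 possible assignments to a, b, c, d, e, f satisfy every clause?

10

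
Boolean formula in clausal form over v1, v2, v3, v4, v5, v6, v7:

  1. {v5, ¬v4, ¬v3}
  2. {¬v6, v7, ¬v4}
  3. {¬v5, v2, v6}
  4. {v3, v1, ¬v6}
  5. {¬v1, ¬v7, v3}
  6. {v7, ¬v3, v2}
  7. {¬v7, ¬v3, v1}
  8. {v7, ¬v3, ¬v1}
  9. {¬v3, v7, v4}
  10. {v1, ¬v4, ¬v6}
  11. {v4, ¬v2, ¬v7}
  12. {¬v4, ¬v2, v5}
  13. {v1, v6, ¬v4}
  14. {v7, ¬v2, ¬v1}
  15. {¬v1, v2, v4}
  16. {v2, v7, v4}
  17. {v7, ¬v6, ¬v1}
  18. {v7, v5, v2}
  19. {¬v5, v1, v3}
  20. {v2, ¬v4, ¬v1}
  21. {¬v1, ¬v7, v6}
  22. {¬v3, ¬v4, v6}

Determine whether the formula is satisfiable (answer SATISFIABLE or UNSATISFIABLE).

Branch on v1: take v1 = False.
Try v2 = True.
For the remaining variables, v3 = False, v4 = False, v5 = False, v6 = False, v7 = False works.
Every clause has at least one true literal under this assignment.
So v1=F, v2=T, v3=F, v4=F, v5=F, v6=F, v7=F is a satisfying assignment.

SATISFIABLE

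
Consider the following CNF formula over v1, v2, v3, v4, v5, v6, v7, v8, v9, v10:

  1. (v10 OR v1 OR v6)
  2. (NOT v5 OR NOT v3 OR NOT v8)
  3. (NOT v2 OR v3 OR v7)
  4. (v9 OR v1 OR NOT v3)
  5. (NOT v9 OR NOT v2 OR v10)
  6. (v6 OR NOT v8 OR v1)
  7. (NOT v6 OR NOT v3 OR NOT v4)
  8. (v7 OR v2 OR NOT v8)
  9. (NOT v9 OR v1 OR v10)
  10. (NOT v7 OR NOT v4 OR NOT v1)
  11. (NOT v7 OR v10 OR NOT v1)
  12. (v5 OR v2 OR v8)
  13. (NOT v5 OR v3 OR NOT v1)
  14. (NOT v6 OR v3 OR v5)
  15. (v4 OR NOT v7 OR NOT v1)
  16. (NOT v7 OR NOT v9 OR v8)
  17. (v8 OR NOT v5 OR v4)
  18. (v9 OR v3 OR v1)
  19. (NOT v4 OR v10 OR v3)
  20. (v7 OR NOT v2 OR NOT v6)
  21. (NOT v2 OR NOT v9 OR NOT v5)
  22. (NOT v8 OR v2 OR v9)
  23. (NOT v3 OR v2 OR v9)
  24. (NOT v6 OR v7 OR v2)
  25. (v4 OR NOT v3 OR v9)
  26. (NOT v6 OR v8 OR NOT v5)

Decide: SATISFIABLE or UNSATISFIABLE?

SATISFIABLE

v10 occurs only positively in the remaining clauses — set v10 = True.
Set v1 = False and propagate.
Try v2 = False.
For the remaining variables, v3 = True, v4 = False, v5 = False, v6 = True, v7 = True, v8 = True, v9 = True works.
Every clause has at least one true literal under this assignment.
So v1=0, v2=0, v3=1, v4=0, v5=0, v6=1, v7=1, v8=1, v9=1, v10=1 is a satisfying assignment.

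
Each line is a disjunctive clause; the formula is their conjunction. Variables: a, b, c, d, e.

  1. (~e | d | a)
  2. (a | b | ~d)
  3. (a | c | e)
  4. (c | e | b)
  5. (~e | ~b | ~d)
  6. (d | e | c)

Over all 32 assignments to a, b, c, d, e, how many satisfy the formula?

14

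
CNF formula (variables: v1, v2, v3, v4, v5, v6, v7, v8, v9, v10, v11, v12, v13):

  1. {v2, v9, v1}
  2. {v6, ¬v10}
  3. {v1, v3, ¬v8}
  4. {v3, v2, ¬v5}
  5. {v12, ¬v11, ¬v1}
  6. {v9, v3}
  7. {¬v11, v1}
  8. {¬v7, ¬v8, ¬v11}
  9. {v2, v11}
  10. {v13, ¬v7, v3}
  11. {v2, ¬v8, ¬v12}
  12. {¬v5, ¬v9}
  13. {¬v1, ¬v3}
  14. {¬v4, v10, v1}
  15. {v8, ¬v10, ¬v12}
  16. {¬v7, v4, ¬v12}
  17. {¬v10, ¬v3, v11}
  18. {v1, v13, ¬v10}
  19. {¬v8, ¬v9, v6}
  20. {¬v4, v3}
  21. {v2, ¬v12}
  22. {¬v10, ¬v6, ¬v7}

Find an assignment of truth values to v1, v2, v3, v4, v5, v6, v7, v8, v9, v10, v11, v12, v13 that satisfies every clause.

v2 occurs only positively in the remaining clauses — set v2 = True.
v5 occurs only negated in the remaining clauses — set v5 = False.
Set v1 = False and propagate.
  then v11 is forced to False.
Branch on v3: take v3 = True.
  then v10 is forced to False.
  then v4 is forced to False.
For the remaining variables, v6 = False, v7 = False, v8 = False, v9 = False, v12 = True, v13 = True works.
Every clause has at least one true literal under this assignment.

v1=F, v2=T, v3=T, v4=F, v5=F, v6=F, v7=F, v8=F, v9=F, v10=F, v11=F, v12=T, v13=T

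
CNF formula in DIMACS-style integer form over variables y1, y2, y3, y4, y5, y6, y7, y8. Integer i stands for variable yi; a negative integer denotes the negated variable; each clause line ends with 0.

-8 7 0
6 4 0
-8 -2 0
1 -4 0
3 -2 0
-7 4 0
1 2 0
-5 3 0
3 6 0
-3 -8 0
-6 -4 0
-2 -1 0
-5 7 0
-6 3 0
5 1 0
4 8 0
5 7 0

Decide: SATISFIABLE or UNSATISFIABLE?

Try y1 = True.
  then y2 is forced to False.
For the remaining variables, y3 = True, y4 = True, y5 = True, y6 = False, y7 = True, y8 = False works.
So y1=T  y2=F  y3=T  y4=T  y5=T  y6=F  y7=T  y8=F is a satisfying assignment.

SATISFIABLE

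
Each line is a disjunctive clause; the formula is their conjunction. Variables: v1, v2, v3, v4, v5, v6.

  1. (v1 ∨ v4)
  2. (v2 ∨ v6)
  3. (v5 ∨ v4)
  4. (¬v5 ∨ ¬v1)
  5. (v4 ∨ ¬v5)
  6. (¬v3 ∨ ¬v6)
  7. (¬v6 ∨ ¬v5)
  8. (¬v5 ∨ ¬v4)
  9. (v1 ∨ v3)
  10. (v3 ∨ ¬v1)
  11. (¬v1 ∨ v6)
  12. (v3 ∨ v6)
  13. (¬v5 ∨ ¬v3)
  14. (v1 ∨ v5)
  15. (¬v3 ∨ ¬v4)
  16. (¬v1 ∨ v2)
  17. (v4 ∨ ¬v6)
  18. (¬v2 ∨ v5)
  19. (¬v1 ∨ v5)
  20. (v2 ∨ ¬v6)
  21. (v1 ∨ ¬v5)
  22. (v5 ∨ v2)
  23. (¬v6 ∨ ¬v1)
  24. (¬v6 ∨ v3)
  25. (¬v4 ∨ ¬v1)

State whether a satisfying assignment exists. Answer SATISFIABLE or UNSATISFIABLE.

UNSATISFIABLE

v1 = True:
  propagation gives v5=False; an empty clause results — contradiction.
v1 = False:
  propagation gives v4=True, v5=False; an empty clause results — contradiction.
Every branch closes, so no satisfying assignment exists.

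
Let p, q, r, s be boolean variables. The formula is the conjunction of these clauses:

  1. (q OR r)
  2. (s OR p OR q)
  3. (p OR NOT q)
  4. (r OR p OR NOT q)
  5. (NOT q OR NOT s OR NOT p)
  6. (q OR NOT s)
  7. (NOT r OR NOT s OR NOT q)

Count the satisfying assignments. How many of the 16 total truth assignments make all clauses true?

3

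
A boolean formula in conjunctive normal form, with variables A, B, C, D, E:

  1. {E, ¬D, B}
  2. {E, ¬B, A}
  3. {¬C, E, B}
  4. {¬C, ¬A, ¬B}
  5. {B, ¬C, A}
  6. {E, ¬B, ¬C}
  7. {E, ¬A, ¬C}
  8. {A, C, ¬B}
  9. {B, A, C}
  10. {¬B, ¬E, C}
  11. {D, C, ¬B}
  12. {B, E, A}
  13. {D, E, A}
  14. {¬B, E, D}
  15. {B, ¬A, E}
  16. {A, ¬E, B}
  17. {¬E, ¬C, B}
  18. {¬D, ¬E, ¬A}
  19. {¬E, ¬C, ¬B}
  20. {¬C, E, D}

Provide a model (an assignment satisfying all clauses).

A = T  B = F  C = F  D = F  E = T

Branch on A: take A = True.
Branch on B: take B = False.
  then E is forced to True.
  then C is forced to False.
  then D is forced to False.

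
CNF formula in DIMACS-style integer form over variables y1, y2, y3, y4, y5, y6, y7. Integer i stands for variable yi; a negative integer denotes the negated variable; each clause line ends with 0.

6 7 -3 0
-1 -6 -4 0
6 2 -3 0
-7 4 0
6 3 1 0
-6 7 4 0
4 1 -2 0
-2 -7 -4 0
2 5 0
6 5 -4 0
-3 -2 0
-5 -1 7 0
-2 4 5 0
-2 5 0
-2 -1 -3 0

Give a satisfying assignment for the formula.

y1 = True, y2 = False, y3 = False, y4 = True, y5 = True, y6 = False, y7 = True

Check each clause:
  1. (y7 \/ ~y3 \/ y6) — ~y3 is true.
  2. (~y6 \/ ~y1 \/ ~y4) — ~y6 is true.
  3. (y2 \/ y6 \/ ~y3) — ~y3 is true.
  4. (y4 \/ ~y7) — y4 is true.
  5. (y3 \/ y6 \/ y1) — y1 is true.
  6. (~y6 \/ y4 \/ y7) — ~y6 is true.
  7. (y1 \/ ~y2 \/ y4) — y1 is true.
  8. (~y4 \/ ~y2 \/ ~y7) — ~y2 is true.
  9. (y5 \/ y2) — y5 is true.
  10. (~y4 \/ y6 \/ y5) — y5 is true.
  11. (~y2 \/ ~y3) — ~y3 is true.
  12. (~y1 \/ ~y5 \/ y7) — y7 is true.
  13. (y5 \/ y4 \/ ~y2) — y4 is true.
  14. (y5 \/ ~y2) — y5 is true.
  15. (~y2 \/ ~y3 \/ ~y1) — ~y3 is true.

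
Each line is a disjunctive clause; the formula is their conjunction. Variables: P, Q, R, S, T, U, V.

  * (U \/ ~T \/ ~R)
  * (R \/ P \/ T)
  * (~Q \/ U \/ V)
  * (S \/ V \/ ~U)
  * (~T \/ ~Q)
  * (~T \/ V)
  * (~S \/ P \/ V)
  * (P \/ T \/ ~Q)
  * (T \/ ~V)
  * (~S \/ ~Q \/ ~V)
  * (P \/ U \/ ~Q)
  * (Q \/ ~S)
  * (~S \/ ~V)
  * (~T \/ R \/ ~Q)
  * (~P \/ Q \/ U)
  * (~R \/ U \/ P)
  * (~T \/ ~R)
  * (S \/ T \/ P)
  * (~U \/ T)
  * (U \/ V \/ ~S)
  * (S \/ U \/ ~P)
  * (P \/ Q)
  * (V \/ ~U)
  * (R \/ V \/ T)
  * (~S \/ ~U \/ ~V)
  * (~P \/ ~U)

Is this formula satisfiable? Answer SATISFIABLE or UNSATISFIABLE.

U = True:
  propagation gives T=True, Q=False, V=True, S=False; an empty clause results — contradiction.
U = False:
  T = True:
    propagation gives R=False, Q=False, V=True, S=False; an empty clause results — contradiction.
  T = False:
    propagation gives V=False, Q=False, S=False, P=False; an empty clause results — contradiction.
Every branch closes, so no satisfying assignment exists.

UNSATISFIABLE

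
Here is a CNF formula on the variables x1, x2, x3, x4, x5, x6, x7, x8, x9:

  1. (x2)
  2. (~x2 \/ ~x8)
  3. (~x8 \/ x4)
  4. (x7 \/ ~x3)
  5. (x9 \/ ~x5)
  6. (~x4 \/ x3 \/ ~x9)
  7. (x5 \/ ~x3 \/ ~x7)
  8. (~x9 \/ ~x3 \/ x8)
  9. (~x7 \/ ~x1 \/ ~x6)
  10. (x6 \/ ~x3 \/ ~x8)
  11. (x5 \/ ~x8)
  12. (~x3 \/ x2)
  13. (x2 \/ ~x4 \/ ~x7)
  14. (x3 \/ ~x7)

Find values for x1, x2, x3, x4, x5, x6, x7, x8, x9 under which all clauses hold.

x1 = True  x2 = True  x3 = False  x4 = False  x5 = False  x6 = True  x7 = False  x8 = False  x9 = True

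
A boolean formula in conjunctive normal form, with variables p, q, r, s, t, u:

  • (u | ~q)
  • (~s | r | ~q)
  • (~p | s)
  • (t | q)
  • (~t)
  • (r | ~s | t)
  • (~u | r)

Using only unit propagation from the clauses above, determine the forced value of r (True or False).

True

Unit clause (~t) sets t = False.
(q | t) with t = False leaves only q, so q = True.
In (~q | u), ~q is now false; u must hold, so u = True.
(~u | r): since u = True, the clause reduces to (r). r = True.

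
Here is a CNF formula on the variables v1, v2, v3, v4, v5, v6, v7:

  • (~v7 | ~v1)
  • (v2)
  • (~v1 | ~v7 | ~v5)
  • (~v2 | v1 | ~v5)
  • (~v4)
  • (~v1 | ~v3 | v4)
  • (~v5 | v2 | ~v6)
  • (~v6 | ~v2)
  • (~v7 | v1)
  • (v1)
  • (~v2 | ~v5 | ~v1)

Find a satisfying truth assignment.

v1=True, v2=True, v3=False, v4=False, v5=False, v6=False, v7=False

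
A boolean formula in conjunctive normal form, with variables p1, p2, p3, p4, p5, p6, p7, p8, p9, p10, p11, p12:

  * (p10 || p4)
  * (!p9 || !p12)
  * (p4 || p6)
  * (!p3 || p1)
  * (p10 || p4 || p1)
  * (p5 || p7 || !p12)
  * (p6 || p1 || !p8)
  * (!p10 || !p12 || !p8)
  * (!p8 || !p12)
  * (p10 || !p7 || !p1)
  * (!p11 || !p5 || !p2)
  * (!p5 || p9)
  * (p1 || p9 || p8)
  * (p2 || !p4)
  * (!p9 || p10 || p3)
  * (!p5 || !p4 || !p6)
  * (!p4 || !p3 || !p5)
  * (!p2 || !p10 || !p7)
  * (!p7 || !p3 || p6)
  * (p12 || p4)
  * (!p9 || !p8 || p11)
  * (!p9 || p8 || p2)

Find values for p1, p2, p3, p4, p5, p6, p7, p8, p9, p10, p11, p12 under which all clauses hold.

p1 = T, p2 = T, p3 = F, p4 = T, p5 = T, p6 = F, p7 = F, p8 = F, p9 = T, p10 = T, p11 = F, p12 = F

Set p1 = True and propagate.
Try p2 = True.
Try p3 = False.
For the remaining variables, p4 = True, p5 = True, p6 = False, p7 = False, p8 = False, p9 = True, p10 = True, p11 = False, p12 = False works.
Every clause has at least one true literal under this assignment.
Check each clause:
  1. (p4 || p10) — p10 is true.
  2. (!p12 || !p9) — !p12 is true.
  3. (p4 || p6) — p4 is true.
  4. (p1 || !p3) — p1 is true.
  5. (p1 || p4 || p10) — p1 is true.
  6. (p5 || !p12 || p7) — !p12 is true.
  7. (p6 || p1 || !p8) — !p8 is true.
  8. (!p8 || !p10 || !p12) — !p8 is true.
  9. (!p12 || !p8) — !p8 is true.
  10. (!p1 || p10 || !p7) — !p7 is true.
  11. (!p2 || !p11 || !p5) — !p11 is true.
  12. (p9 || !p5) — p9 is true.
  13. (p9 || p1 || p8) — p9 is true.
  14. (p2 || !p4) — p2 is true.
  15. (p10 || p3 || !p9) — p10 is true.
  16. (!p6 || !p4 || !p5) — !p6 is true.
  17. (!p3 || !p4 || !p5) — !p3 is true.
  18. (!p2 || !p7 || !p10) — !p7 is true.
  19. (!p7 || !p3 || p6) — !p7 is true.
  20. (p12 || p4) — p4 is true.
  21. (p11 || !p9 || !p8) — !p8 is true.
  22. (p8 || !p9 || p2) — p2 is true.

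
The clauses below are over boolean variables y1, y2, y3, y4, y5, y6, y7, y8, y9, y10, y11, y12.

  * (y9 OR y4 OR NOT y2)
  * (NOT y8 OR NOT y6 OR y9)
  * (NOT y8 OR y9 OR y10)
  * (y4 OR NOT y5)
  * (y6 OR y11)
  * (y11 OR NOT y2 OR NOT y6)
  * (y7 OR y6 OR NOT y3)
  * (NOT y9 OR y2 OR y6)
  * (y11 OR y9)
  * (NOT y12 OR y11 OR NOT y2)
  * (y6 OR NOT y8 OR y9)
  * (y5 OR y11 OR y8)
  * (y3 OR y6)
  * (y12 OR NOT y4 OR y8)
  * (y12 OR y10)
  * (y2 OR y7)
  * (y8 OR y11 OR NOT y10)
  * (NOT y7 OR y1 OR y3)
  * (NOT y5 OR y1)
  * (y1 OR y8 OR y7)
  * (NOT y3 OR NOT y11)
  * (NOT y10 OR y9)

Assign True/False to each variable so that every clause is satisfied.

y1=False  y2=False  y3=True  y4=True  y5=False  y6=True  y7=True  y8=True  y9=True  y10=True  y11=False  y12=True

Branch on y1: take y1 = False.
  then y5 is forced to False.
Set y2 = False and propagate.
  then y7 is forced to True.
  then y3 is forced to True.
  then y11 is forced to False.
  then y6 is forced to True.
  then y9 is forced to True.
  then y8 is forced to True.
For the remaining variables, y4 = True, y10 = True, y12 = True works.
Every clause has at least one true literal under this assignment.
Check each clause:
  1. (y4 OR NOT y2 OR y9) — y9 is true.
  2. (y9 OR NOT y6 OR NOT y8) — y9 is true.
  3. (NOT y8 OR y10 OR y9) — y9 is true.
  4. (NOT y5 OR y4) — NOT y5 is true.
  5. (y6 OR y11) — y6 is true.
  6. (y11 OR NOT y2 OR NOT y6) — NOT y2 is true.
  7. (y6 OR NOT y3 OR y7) — y6 is true.
  8. (y6 OR y2 OR NOT y9) — y6 is true.
  9. (y11 OR y9) — y9 is true.
  10. (NOT y2 OR y11 OR NOT y12) — NOT y2 is true.
  11. (NOT y8 OR y6 OR y9) — y9 is true.
  12. (y5 OR y8 OR y11) — y8 is true.
  13. (y3 OR y6) — y3 is true.
  14. (y12 OR y8 OR NOT y4) — y8 is true.
  15. (y12 OR y10) — y10 is true.
  16. (y2 OR y7) — y7 is true.
  17. (y11 OR y8 OR NOT y10) — y8 is true.
  18. (y3 OR NOT y7 OR y1) — y3 is true.
  19. (NOT y5 OR y1) — NOT y5 is true.
  20. (y8 OR y7 OR y1) — y8 is true.
  21. (NOT y3 OR NOT y11) — NOT y11 is true.
  22. (y9 OR NOT y10) — y9 is true.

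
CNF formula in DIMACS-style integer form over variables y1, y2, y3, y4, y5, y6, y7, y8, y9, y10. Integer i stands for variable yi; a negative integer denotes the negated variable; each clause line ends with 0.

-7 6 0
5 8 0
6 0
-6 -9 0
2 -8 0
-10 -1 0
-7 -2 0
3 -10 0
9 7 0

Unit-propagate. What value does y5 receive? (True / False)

True

(y6) is a unit clause: y6 = True.
In (!y9 || !y6), !y6 is now false; !y9 must hold, so y9 = False.
(y7 || y9): since y9 = False, the clause reduces to (y7). y7 = True.
(!y7 || !y2): since y7 = True, the clause reduces to (!y2). y2 = False.
From (!y8 || y2) and y2 = False: y8 = False.
From (y5 || y8) and y8 = False: y5 = True.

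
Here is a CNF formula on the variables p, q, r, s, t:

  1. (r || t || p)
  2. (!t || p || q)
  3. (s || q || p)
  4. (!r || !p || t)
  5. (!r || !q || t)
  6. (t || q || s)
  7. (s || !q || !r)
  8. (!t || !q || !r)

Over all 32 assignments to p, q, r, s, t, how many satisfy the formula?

Split on q, then t.
  q=1, t=1: remaining (p,r,s) ∈ {(0,0,0); (0,0,1); (1,0,0); (1,0,1)} — 4.
  q=1, t=0: remaining (p,r,s) ∈ {(1,0,0); (1,0,1)} — 2.
  q=0, t=1: remaining (p,r,s) ∈ {(1,0,0); (1,0,1); (1,1,0); (1,1,1)} — 4.
  q=0, t=0: remaining (p,r,s) ∈ {(0,1,1); (1,0,1)} — 2.
Total: 4 + 2 + 4 + 2 = 12.

12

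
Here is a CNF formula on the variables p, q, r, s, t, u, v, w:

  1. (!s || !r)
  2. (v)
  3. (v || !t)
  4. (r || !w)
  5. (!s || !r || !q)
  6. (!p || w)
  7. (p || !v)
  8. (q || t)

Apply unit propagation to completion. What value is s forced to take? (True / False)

False

(v) stands alone — v = True.
(!v || p): since v = True, the clause reduces to (p). p = True.
(!p || w): since p = True, the clause reduces to (w). w = True.
In (!w || r), !w is now false; r must hold, so r = True.
In (!r || !s), !r is now false; !s must hold, so s = False.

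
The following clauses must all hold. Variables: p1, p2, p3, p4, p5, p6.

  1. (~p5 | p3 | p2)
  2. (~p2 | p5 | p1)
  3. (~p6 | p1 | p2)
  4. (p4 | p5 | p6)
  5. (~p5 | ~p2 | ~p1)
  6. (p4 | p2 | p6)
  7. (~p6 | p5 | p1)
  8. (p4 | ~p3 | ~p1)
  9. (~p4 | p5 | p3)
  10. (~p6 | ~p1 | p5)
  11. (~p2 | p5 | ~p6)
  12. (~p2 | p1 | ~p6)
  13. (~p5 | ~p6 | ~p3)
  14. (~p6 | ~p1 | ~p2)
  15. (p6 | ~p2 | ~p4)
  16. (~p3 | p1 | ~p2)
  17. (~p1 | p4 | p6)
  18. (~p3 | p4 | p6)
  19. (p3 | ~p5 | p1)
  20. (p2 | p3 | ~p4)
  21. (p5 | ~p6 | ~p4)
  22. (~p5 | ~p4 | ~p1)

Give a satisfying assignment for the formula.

p1=F  p2=F  p3=T  p4=T  p5=T  p6=F

Set p1 = False and propagate.
Set p2 = False and propagate.
  then p6 is forced to False.
  then p4 is forced to True.
  then p3 is forced to True.
p5 is now unconstrained; take p5 = True.
Every clause has at least one true literal under this assignment.
Check each clause:
  1. (p2 | p3 | ~p5) — p3 is true.
  2. (~p2 | p5 | p1) — p5 is true.
  3. (p1 | p2 | ~p6) — ~p6 is true.
  4. (p5 | p4 | p6) — p4 is true.
  5. (~p2 | ~p1 | ~p5) — ~p1 is true.
  6. (p4 | p2 | p6) — p4 is true.
  7. (~p6 | p5 | p1) — ~p6 is true.
  8. (p4 | ~p3 | ~p1) — p4 is true.
  9. (p3 | ~p4 | p5) — p3 is true.
  10. (~p6 | ~p1 | p5) — ~p6 is true.
  11. (~p6 | p5 | ~p2) — ~p6 is true.
  12. (p1 | ~p2 | ~p6) — ~p6 is true.
  13. (~p3 | ~p5 | ~p6) — ~p6 is true.
  14. (~p6 | ~p2 | ~p1) — ~p6 is true.
  15. (p6 | ~p2 | ~p4) — ~p2 is true.
  16. (~p2 | ~p3 | p1) — ~p2 is true.
  17. (~p1 | p4 | p6) — p4 is true.
  18. (~p3 | p6 | p4) — p4 is true.
  19. (p3 | p1 | ~p5) — p3 is true.
  20. (p3 | ~p4 | p2) — p3 is true.
  21. (p5 | ~p4 | ~p6) — ~p6 is true.
  22. (~p5 | ~p1 | ~p4) — ~p1 is true.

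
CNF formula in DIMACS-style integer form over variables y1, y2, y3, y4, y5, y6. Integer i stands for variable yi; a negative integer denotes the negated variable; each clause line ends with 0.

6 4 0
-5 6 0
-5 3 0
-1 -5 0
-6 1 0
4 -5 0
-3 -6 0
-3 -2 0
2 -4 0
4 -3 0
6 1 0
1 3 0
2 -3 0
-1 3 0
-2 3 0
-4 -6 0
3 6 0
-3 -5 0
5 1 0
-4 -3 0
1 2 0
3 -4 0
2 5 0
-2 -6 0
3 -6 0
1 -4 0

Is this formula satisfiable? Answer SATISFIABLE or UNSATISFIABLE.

y3 = True:
  propagation gives y6=False, y4=True; an empty clause results — contradiction.
y3 = False:
  propagation gives y5=False, y1=True; an empty clause results — contradiction.
Every branch closes, so no satisfying assignment exists.

UNSATISFIABLE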